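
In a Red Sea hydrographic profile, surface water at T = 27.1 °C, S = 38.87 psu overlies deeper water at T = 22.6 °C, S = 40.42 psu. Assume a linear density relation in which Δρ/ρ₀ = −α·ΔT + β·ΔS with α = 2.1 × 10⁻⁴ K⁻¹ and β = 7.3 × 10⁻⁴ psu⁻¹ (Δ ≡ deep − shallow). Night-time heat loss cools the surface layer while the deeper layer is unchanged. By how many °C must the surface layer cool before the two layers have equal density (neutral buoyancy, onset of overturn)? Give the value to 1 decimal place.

9.9 °C

Neutral buoyancy requires Δρ = 0, i.e. −α(T_deep − T_surf′) + β(S_deep − S_surf) = 0.
T_surf′ = T_deep − (β/α)·ΔS = 22.6 − (7.3 × 10⁻⁴/2.1 × 10⁻⁴)·(+1.55) = 17.212 °C.
Cooling required: 27.1 − (17.212) = 9.888 °C.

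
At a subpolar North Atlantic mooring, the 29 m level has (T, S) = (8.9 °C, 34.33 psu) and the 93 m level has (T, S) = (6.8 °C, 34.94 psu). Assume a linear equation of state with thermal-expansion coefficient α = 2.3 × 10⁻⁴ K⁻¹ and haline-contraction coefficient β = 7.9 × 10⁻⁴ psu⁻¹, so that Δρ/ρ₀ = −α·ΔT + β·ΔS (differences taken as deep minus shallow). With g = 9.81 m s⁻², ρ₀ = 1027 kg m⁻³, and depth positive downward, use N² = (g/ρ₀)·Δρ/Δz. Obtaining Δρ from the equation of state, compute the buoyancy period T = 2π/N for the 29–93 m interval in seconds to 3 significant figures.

ΔT = -2.1 K, ΔS = +0.61 psu (deep − shallow).
Δρ/ρ₀ = −αΔT + βΔS = 4.83 × 10⁻⁴ + 4.819 × 10⁻⁴ = 9.649 × 10⁻⁴, so Δρ ≈ 0.9910 kg m⁻³.
N² = (g/ρ₀)·Δρ/Δz = g·(Δρ/ρ₀)/Δz = 9.81 × 9.649 × 10⁻⁴ / 64 = 1.4790 × 10⁻⁴ s⁻².
N = √(1.4790 × 10⁻⁴) = 0.012161 rad s⁻¹ → T = 2π/N = 516.67 s ≈ 517 s.

517 s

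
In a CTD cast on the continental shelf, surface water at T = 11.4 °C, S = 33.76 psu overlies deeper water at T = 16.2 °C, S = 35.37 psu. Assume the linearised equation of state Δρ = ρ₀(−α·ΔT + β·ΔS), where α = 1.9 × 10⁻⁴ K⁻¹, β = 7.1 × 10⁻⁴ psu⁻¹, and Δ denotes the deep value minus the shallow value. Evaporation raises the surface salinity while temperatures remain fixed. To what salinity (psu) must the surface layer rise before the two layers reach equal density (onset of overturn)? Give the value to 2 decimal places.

34.09 psu

Neutral buoyancy requires −α(T_deep − T_surf) + β(S_deep − S_surf′) = 0.
S_surf′ = S_deep − (α/β)·ΔT = 35.37 − (1.9 × 10⁻⁴/7.1 × 10⁻⁴)·(+4.8) = 34.0855 psu.
Increase required: 34.0855 − 33.76 = 0.3255 psu.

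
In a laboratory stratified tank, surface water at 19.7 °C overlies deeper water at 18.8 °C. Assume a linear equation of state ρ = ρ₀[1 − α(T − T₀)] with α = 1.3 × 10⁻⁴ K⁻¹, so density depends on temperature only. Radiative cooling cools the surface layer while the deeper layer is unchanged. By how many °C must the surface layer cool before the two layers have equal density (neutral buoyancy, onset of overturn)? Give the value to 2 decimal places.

With temperature the only control, equal density requires T_surf′ = T_deep.
T_surf′ = 18.8 °C.
Cooling required: 19.7 − 18.8 = 0.90 °C.

0.90 °C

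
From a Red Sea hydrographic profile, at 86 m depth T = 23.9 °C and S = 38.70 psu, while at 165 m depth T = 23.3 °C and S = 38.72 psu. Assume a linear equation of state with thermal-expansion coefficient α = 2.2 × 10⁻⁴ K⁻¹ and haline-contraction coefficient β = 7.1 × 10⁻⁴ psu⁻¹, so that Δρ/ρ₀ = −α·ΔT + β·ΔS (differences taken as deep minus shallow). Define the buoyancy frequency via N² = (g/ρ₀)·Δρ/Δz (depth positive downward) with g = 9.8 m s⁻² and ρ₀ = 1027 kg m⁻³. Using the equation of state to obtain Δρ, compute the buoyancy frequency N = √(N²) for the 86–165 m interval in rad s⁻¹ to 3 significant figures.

4.26 × 10⁻³ rad s⁻¹

ΔT = -0.6 K, ΔS = +0.02 psu (deep − shallow).
Δρ/ρ₀ = −αΔT + βΔS = 1.32 × 10⁻⁴ + 1.42 × 10⁻⁵ = 1.462 × 10⁻⁴, so Δρ ≈ 0.1501 kg m⁻³.
N² = (g/ρ₀)·Δρ/Δz = g·(Δρ/ρ₀)/Δz = 9.8 × 1.462 × 10⁻⁴ / 79 = 1.8136 × 10⁻⁵ s⁻².
N = √(1.8136 × 10⁻⁵) = 4.2586 × 10⁻³ rad s⁻¹ ≈ 4.26 × 10⁻³ rad s⁻¹.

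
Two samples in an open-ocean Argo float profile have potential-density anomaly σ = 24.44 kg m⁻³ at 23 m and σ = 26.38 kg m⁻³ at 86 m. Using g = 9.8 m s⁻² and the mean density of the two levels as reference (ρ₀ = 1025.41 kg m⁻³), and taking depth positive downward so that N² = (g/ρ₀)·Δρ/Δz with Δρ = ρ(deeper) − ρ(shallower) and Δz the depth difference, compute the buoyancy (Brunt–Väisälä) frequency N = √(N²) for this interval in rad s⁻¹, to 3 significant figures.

0.0172 rad s⁻¹

Δρ = 1026.38 − 1024.44 = 1.94 kg m⁻³ over Δz = 86 − 23 = 63 m.
N² = (9.8/1025.41) × (1.94/63) = 2.9430 × 10⁻⁴ s⁻².
N = √(2.9430 × 10⁻⁴) = 0.017155 rad s⁻¹ ≈ 0.0172 rad s⁻¹.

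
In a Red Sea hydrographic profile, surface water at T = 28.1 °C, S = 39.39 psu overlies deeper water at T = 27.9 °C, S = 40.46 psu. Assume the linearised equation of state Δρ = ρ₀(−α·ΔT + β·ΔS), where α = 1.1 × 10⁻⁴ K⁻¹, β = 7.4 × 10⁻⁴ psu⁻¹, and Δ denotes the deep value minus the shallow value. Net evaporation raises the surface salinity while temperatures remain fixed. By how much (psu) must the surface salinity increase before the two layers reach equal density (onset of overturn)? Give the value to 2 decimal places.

Neutral buoyancy requires −α(T_deep − T_surf) + β(S_deep − S_surf′) = 0.
S_surf′ = S_deep − (α/β)·ΔT = 40.46 − (1.1 × 10⁻⁴/7.4 × 10⁻⁴)·(-0.2) = 40.4897 psu.
Increase required: 40.4897 − 39.39 = 1.0997 psu.

1.10 psu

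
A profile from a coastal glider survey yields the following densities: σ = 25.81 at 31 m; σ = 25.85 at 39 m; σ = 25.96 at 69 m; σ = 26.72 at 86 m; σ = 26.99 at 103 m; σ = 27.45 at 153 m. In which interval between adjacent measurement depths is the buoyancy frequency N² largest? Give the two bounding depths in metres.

69–86 m

Compute the density gradient over each adjacent pair:
  31–39 m: Δρ/Δz = 0.04/8 = 5.0 × 10⁻³ kg m⁻⁴
  39–69 m: Δρ/Δz = 0.11/30 = 3.7 × 10⁻³ kg m⁻⁴
  69–86 m: Δρ/Δz = 0.76/17 = 0.045 kg m⁻⁴
  86–103 m: Δρ/Δz = 0.27/17 = 0.016 kg m⁻⁴
  103–153 m: Δρ/Δz = 0.46/50 = 9.2 × 10⁻³ kg m⁻⁴
The largest gradient is in the 69–86 m interval — the pycnocline.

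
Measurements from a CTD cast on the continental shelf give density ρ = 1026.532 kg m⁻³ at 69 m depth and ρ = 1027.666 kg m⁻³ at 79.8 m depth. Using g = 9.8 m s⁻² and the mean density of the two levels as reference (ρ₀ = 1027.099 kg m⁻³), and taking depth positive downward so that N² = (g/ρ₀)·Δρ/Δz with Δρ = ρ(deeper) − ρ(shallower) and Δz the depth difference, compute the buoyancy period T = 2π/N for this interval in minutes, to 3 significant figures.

3.31 min

Δρ = 1027.666 − 1026.532 = 1.134 kg m⁻³ over Δz = 79.8 − 69 = 10.8 m.
N² = (9.8/1027.099) × (1.134/10.8) = 1.0019 × 10⁻³ s⁻².
N = √(1.0019 × 10⁻³) = 0.031653 rad s⁻¹, so T = 2π/N = 198.50 s = 3.3083 min ≈ 3.31 min.
N² > 0, so the interval is statically stable.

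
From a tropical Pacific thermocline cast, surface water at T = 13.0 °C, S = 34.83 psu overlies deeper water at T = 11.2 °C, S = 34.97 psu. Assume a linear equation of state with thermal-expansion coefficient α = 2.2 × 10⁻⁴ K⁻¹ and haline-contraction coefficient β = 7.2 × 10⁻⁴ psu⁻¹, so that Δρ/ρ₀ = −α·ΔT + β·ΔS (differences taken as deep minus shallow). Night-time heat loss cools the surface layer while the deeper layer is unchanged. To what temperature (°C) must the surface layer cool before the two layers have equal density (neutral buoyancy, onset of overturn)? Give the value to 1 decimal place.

Neutral buoyancy requires Δρ = 0, i.e. −α(T_deep − T_surf′) + β(S_deep − S_surf) = 0.
T_surf′ = T_deep − (β/α)·ΔS = 11.2 − (7.2 × 10⁻⁴/2.2 × 10⁻⁴)·(+0.14) = 10.742 °C.
Cooling required: 13.0 − (10.742) = 2.258 °C.

10.7 °C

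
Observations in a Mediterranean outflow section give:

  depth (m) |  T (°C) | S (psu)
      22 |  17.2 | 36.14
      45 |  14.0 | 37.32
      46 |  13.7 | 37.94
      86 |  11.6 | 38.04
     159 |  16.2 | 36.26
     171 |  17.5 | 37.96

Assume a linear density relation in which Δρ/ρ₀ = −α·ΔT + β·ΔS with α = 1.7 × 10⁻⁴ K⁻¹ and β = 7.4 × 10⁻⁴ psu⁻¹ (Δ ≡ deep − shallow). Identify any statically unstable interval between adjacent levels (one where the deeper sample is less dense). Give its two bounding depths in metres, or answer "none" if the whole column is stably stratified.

86–159 m

Evaluate Δρ/ρ₀ = −αΔT + βΔS across each adjacent pair:
  22–45 m: −αΔT+βΔS = −(1.7 × 10⁻⁴)(-3.2)+(7.4 × 10⁻⁴)(+1.18) = 1.4 × 10⁻³ → stable
  45–46 m: −αΔT+βΔS = −(1.7 × 10⁻⁴)(-0.3)+(7.4 × 10⁻⁴)(+0.62) = 5.1 × 10⁻⁴ → stable
  46–86 m: −αΔT+βΔS = −(1.7 × 10⁻⁴)(-2.1)+(7.4 × 10⁻⁴)(+0.10) = 4.3 × 10⁻⁴ → stable
  86–159 m: −αΔT+βΔS = −(1.7 × 10⁻⁴)(+4.6)+(7.4 × 10⁻⁴)(-1.78) = -2.1 × 10⁻³ → UNSTABLE
  159–171 m: −αΔT+βΔS = −(1.7 × 10⁻⁴)(+1.3)+(7.4 × 10⁻⁴)(+1.70) = 1.0 × 10⁻³ → stable
The 86–159 m interval has Δρ < 0: lighter water underlies denser water.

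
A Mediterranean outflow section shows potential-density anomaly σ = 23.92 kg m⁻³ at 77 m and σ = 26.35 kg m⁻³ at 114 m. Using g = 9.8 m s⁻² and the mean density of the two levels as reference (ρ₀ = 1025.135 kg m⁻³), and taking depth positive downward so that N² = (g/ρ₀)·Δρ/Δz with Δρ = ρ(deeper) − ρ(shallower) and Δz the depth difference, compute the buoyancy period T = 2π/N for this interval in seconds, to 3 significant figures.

Δρ = 1026.35 − 1023.92 = 2.43 kg m⁻³ over Δz = 114 − 77 = 37 m.
N² = (9.8/1025.135) × (2.43/37) = 6.2784 × 10⁻⁴ s⁻².
N = √(6.2784 × 10⁻⁴) = 0.025057 rad s⁻¹, so T = 2π/N = 250.76 s ≈ 251 s.

251 s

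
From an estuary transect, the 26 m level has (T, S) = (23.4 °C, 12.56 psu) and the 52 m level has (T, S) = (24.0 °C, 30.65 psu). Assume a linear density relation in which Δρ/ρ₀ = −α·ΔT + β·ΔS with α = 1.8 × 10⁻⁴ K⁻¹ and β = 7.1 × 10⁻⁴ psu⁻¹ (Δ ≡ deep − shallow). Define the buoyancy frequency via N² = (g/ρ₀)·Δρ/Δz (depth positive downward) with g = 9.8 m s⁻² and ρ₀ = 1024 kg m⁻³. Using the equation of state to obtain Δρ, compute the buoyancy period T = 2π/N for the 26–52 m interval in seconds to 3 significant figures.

90.7 s

ΔT = +0.6 K, ΔS = +18.09 psu (deep − shallow).
Δρ/ρ₀ = −αΔT + βΔS = -1.08 × 10⁻⁴ + 0.0128439 = 0.0127359, so Δρ ≈ 13.04 kg m⁻³.
N² = (g/ρ₀)·Δρ/Δz = g·(Δρ/ρ₀)/Δz = 9.8 × 0.0127359 / 26 = 4.8005 × 10⁻³ s⁻².
N = √(4.8005 × 10⁻³) = 0.069286 rad s⁻¹ → T = 2π/N = 90.685 s ≈ 90.7 s.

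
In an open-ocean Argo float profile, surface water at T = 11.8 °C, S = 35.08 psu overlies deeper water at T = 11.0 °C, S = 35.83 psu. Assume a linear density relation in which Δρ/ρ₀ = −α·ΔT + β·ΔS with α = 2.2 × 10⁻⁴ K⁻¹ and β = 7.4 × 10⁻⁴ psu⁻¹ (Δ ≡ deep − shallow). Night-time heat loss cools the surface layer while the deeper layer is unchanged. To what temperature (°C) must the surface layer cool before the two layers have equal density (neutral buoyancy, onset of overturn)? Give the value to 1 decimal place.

8.5 °C

Neutral buoyancy requires Δρ = 0, i.e. −α(T_deep − T_surf′) + β(S_deep − S_surf) = 0.
T_surf′ = T_deep − (β/α)·ΔS = 11.0 − (7.4 × 10⁻⁴/2.2 × 10⁻⁴)·(+0.75) = 8.477 °C.
Cooling required: 11.8 − (8.477) = 3.323 °C.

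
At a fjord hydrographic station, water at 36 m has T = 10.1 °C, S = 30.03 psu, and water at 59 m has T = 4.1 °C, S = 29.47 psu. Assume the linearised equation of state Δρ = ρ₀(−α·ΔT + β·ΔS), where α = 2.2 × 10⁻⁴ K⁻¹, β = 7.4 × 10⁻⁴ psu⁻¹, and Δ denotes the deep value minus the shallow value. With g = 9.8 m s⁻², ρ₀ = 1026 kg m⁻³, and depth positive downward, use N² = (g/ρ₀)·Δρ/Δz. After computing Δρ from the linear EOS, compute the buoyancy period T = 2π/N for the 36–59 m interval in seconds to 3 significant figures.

320 s

ΔT = -6.0 K, ΔS = -0.56 psu (deep − shallow).
Δρ/ρ₀ = −αΔT + βΔS = 1.32 × 10⁻³ − 4.144 × 10⁻⁴ = 9.056 × 10⁻⁴, so Δρ ≈ 0.9291 kg m⁻³.
N² = (g/ρ₀)·Δρ/Δz = g·(Δρ/ρ₀)/Δz = 9.8 × 9.056 × 10⁻⁴ / 23 = 3.8586 × 10⁻⁴ s⁻².
N = √(3.8586 × 10⁻⁴) = 0.019643 rad s⁻¹ → T = 2π/N = 319.87 s ≈ 320 s.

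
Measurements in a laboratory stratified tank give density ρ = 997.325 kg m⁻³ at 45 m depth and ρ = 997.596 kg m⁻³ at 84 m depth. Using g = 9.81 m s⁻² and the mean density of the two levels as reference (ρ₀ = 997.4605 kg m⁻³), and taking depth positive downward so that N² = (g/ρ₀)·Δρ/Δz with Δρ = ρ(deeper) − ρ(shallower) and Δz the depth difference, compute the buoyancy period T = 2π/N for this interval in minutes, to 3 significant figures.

Δρ = 997.596 − 997.325 = 0.271 kg m⁻³ over Δz = 84 − 45 = 39 m.
N² = (9.81/997.4605) × (0.271/39) = 6.8340 × 10⁻⁵ s⁻².
N = √(6.8340 × 10⁻⁵) = 8.2668 × 10⁻³ rad s⁻¹, so T = 2π/N = 760.05 s = 12.667 min ≈ 12.7 min.
Since Δρ > 0 the layer is stably stratified.

12.7 min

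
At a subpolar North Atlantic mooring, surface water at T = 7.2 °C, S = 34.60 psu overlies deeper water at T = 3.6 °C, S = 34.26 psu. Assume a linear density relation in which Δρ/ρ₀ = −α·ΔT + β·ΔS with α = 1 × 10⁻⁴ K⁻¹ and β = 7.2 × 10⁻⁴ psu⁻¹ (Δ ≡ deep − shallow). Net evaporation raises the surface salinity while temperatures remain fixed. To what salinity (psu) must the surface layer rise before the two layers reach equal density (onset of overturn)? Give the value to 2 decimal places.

Neutral buoyancy requires −α(T_deep − T_surf) + β(S_deep − S_surf′) = 0.
S_surf′ = S_deep − (α/β)·ΔT = 34.26 − (1 × 10⁻⁴/7.2 × 10⁻⁴)·(-3.6) = 34.7600 psu.
Increase required: 34.7600 − 34.60 = 0.1600 psu.

34.76 psu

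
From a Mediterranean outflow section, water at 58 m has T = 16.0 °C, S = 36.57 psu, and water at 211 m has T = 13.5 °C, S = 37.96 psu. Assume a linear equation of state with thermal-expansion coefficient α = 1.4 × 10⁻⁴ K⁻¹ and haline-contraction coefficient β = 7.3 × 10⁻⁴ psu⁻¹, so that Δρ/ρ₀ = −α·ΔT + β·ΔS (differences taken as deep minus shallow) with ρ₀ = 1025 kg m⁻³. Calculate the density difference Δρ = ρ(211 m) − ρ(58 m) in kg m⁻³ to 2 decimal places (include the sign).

+1.40 kg m⁻³

ΔT = -2.5 K, ΔS = +1.39 psu (deep − shallow).
Δρ/ρ₀ = −(1.4 × 10⁻⁴)(-2.5) + (7.3 × 10⁻⁴)(+1.39) = 1.3647 × 10⁻³.
Δρ = 1025 × (1.3647 × 10⁻³) = +1.40 kg m⁻³.
Positive Δρ: denser below, stable.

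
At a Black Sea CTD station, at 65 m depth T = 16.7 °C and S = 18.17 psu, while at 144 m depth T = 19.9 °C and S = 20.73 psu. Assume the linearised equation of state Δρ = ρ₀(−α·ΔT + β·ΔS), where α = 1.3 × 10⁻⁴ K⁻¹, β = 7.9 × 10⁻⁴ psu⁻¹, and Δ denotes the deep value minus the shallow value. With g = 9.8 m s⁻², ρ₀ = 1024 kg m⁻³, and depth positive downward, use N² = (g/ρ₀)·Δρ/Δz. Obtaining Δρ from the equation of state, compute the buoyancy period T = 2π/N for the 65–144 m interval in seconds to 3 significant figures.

ΔT = +3.2 K, ΔS = +2.56 psu (deep − shallow).
Δρ/ρ₀ = −αΔT + βΔS = -4.16 × 10⁻⁴ + 2.0224 × 10⁻³ = 1.6064 × 10⁻³, so Δρ ≈ 1.645 kg m⁻³.
N² = (g/ρ₀)·Δρ/Δz = g·(Δρ/ρ₀)/Δz = 9.8 × 1.6064 × 10⁻³ / 79 = 1.9927 × 10⁻⁴ s⁻².
N = √(1.9927 × 10⁻⁴) = 0.014116 rad s⁻¹ → T = 2π/N = 445.11 s ≈ 445 s.

445 s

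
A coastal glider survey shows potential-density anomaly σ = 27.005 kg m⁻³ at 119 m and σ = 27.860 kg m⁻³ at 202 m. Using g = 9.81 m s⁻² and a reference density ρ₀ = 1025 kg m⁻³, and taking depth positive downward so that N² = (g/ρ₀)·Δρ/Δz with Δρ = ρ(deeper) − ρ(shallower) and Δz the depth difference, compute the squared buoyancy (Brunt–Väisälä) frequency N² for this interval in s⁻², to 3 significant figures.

Δρ = 1027.860 − 1027.005 = 0.855 kg m⁻³ over Δz = 202 − 119 = 83 m.
N² = (9.81/1025) × (0.855/83) = 9.8590 × 10⁻⁵ s⁻² ≈ 9.86 × 10⁻⁵ s⁻².

9.86 × 10⁻⁵ s⁻²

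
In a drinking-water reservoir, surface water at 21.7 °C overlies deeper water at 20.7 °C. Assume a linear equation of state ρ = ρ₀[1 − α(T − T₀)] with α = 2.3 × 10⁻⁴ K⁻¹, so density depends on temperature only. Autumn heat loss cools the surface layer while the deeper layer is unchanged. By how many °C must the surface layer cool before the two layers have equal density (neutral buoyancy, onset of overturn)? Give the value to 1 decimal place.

With temperature the only control, equal density requires T_surf′ = T_deep.
T_surf′ = 20.7 °C.
Cooling required: 21.7 − 20.7 = 1.0 °C.

1.0 °C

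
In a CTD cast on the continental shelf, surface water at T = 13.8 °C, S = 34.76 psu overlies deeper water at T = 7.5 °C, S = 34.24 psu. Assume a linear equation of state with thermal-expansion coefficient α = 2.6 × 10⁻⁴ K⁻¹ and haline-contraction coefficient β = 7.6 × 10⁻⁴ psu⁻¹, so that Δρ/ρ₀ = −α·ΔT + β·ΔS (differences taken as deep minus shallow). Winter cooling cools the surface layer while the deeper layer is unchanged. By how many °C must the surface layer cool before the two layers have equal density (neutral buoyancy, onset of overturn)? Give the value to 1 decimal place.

Neutral buoyancy requires Δρ = 0, i.e. −α(T_deep − T_surf′) + β(S_deep − S_surf) = 0.
T_surf′ = T_deep − (β/α)·ΔS = 7.5 − (7.6 × 10⁻⁴/2.6 × 10⁻⁴)·(-0.52) = 9.020 °C.
Cooling required: 13.8 − (9.020) = 4.780 °C.

4.8 °C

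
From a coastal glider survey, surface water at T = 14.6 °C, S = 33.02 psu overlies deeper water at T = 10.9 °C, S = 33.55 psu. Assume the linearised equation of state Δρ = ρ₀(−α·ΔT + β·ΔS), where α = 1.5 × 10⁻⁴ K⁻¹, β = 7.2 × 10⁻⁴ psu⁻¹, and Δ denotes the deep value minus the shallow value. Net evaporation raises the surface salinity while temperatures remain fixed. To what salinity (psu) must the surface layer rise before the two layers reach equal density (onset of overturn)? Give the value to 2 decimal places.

34.32 psu

Neutral buoyancy requires −α(T_deep − T_surf) + β(S_deep − S_surf′) = 0.
S_surf′ = S_deep − (α/β)·ΔT = 33.55 − (1.5 × 10⁻⁴/7.2 × 10⁻⁴)·(-3.7) = 34.3208 psu.
Increase required: 34.3208 − 33.02 = 1.3008 psu.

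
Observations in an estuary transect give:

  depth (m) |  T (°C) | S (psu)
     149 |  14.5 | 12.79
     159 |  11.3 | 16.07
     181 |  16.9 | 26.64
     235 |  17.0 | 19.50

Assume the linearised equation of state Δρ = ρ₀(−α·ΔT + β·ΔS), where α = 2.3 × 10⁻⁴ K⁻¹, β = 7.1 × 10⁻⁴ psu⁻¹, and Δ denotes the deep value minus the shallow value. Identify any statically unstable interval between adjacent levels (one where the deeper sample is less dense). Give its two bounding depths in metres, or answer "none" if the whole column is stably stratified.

Evaluate Δρ/ρ₀ = −αΔT + βΔS across each adjacent pair:
  149–159 m: −αΔT+βΔS = −(2.3 × 10⁻⁴)(-3.2)+(7.1 × 10⁻⁴)(+3.28) = 3.1 × 10⁻³ → stable
  159–181 m: −αΔT+βΔS = −(2.3 × 10⁻⁴)(+5.6)+(7.1 × 10⁻⁴)(+10.57) = 6.2 × 10⁻³ → stable
  181–235 m: −αΔT+βΔS = −(2.3 × 10⁻⁴)(+0.1)+(7.1 × 10⁻⁴)(-7.14) = -5.1 × 10⁻³ → UNSTABLE
The 181–235 m interval has Δρ < 0: lighter water underlies denser water.

181–235 m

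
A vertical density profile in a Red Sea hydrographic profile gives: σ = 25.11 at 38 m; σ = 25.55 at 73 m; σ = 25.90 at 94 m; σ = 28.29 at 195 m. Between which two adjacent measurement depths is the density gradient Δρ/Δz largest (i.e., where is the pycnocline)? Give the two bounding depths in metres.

94–195 m

Compute the density gradient over each adjacent pair:
  38–73 m: Δρ/Δz = 0.44/35 = 0.013 kg m⁻⁴
  73–94 m: Δρ/Δz = 0.35/21 = 0.017 kg m⁻⁴
  94–195 m: Δρ/Δz = 2.39/101 = 0.024 kg m⁻⁴
The largest gradient is in the 94–195 m interval — the pycnocline.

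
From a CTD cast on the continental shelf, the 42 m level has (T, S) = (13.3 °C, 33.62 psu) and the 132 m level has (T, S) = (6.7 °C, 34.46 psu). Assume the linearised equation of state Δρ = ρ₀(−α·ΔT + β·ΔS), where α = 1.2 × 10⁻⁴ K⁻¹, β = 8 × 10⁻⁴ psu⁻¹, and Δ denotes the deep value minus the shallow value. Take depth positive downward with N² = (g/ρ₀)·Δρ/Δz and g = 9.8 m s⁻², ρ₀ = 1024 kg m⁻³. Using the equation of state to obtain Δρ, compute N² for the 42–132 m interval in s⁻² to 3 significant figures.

ΔT = -6.6 K, ΔS = +0.84 psu (deep − shallow).
Δρ/ρ₀ = −αΔT + βΔS = 7.92 × 10⁻⁴ + 6.72 × 10⁻⁴ = 1.464 × 10⁻³, so Δρ ≈ 1.499 kg m⁻³.
N² = (g/ρ₀)·Δρ/Δz = g·(Δρ/ρ₀)/Δz = 9.8 × 1.464 × 10⁻³ / 90 = 1.5941 × 10⁻⁴ s⁻² ≈ 1.59 × 10⁻⁴ s⁻².

1.59 × 10⁻⁴ s⁻²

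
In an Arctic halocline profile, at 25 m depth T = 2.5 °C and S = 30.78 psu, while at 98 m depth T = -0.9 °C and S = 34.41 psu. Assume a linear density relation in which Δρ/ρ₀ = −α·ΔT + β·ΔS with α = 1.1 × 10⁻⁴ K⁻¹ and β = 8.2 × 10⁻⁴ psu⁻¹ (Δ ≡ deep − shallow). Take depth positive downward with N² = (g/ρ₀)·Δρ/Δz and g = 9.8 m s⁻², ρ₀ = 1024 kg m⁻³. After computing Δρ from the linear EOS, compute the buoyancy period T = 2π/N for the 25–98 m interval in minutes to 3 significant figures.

4.94 min

ΔT = -3.4 K, ΔS = +3.63 psu (deep − shallow).
Δρ/ρ₀ = −αΔT + βΔS = 3.74 × 10⁻⁴ + 2.9766 × 10⁻³ = 3.3506 × 10⁻³, so Δρ ≈ 3.431 kg m⁻³.
N² = (g/ρ₀)·Δρ/Δz = g·(Δρ/ρ₀)/Δz = 9.8 × 3.3506 × 10⁻³ / 73 = 4.4981 × 10⁻⁴ s⁻².
N = √(4.4981 × 10⁻⁴) = 0.021209 rad s⁻¹ → T = 2π/N = 296.25 s = 4.9375 min ≈ 4.94 min.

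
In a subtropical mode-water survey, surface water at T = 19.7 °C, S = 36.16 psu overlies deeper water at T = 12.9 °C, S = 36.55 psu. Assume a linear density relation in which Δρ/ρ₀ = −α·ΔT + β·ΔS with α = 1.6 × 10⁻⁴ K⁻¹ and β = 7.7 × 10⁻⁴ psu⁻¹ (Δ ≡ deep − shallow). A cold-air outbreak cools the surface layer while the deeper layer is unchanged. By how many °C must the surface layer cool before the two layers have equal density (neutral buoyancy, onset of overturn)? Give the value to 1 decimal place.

8.7 °C

Neutral buoyancy requires Δρ = 0, i.e. −α(T_deep − T_surf′) + β(S_deep − S_surf) = 0.
T_surf′ = T_deep − (β/α)·ΔS = 12.9 − (7.7 × 10⁻⁴/1.6 × 10⁻⁴)·(+0.39) = 11.023 °C.
Cooling required: 19.7 − (11.023) = 8.677 °C.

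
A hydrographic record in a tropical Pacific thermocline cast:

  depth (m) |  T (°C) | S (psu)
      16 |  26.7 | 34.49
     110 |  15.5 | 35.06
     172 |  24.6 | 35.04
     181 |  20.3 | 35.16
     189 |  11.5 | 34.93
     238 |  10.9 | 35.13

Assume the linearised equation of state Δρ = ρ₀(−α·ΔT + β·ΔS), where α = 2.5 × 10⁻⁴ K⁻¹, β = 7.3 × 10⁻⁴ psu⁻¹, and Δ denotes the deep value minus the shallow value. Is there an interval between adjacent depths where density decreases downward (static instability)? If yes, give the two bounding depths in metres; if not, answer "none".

110–172 m

Evaluate Δρ/ρ₀ = −αΔT + βΔS across each adjacent pair:
  16–110 m: −αΔT+βΔS = −(2.5 × 10⁻⁴)(-11.2)+(7.3 × 10⁻⁴)(+0.57) = 3.2 × 10⁻³ → stable
  110–172 m: −αΔT+βΔS = −(2.5 × 10⁻⁴)(+9.1)+(7.3 × 10⁻⁴)(-0.02) = -2.3 × 10⁻³ → UNSTABLE
  172–181 m: −αΔT+βΔS = −(2.5 × 10⁻⁴)(-4.3)+(7.3 × 10⁻⁴)(+0.12) = 1.2 × 10⁻³ → stable
  181–189 m: −αΔT+βΔS = −(2.5 × 10⁻⁴)(-8.8)+(7.3 × 10⁻⁴)(-0.23) = 2.0 × 10⁻³ → stable
  189–238 m: −αΔT+βΔS = −(2.5 × 10⁻⁴)(-0.6)+(7.3 × 10⁻⁴)(+0.20) = 3.0 × 10⁻⁴ → stable
The 110–172 m interval has Δρ < 0: lighter water underlies denser water.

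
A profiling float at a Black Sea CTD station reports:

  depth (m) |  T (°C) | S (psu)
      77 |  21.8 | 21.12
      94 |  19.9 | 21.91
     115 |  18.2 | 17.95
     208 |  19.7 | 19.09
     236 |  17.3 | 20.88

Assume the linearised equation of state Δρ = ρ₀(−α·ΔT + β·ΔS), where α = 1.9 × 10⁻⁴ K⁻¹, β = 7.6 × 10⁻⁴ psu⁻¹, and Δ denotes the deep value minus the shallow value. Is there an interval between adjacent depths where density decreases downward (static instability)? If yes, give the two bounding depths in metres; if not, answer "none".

94–115 m

Evaluate Δρ/ρ₀ = −αΔT + βΔS across each adjacent pair:
  77–94 m: −αΔT+βΔS = −(1.9 × 10⁻⁴)(-1.9)+(7.6 × 10⁻⁴)(+0.79) = 9.6 × 10⁻⁴ → stable
  94–115 m: −αΔT+βΔS = −(1.9 × 10⁻⁴)(-1.7)+(7.6 × 10⁻⁴)(-3.96) = -2.7 × 10⁻³ → UNSTABLE
  115–208 m: −αΔT+βΔS = −(1.9 × 10⁻⁴)(+1.5)+(7.6 × 10⁻⁴)(+1.14) = 5.8 × 10⁻⁴ → stable
  208–236 m: −αΔT+βΔS = −(1.9 × 10⁻⁴)(-2.4)+(7.6 × 10⁻⁴)(+1.79) = 1.8 × 10⁻³ → stable
The 94–115 m interval has Δρ < 0: lighter water underlies denser water.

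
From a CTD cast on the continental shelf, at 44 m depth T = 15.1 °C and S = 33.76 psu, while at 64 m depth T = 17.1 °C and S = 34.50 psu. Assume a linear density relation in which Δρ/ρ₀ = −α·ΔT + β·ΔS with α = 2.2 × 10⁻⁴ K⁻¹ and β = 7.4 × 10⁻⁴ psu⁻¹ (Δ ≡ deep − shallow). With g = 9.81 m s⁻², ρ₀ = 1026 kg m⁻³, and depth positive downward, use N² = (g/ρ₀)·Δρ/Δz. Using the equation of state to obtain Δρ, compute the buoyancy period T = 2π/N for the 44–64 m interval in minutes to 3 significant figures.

ΔT = +2.0 K, ΔS = +0.74 psu (deep − shallow).
Δρ/ρ₀ = −αΔT + βΔS = -4.40 × 10⁻⁴ + 5.476 × 10⁻⁴ = 1.076 × 10⁻⁴, so Δρ ≈ 0.1104 kg m⁻³.
N² = (g/ρ₀)·Δρ/Δz = g·(Δρ/ρ₀)/Δz = 9.81 × 1.076 × 10⁻⁴ / 20 = 5.2778 × 10⁻⁵ s⁻².
N = √(5.2778 × 10⁻⁵) = 7.2648 × 10⁻³ rad s⁻¹ → T = 2π/N = 864.88 s = 14.415 min ≈ 14.4 min.

14.4 min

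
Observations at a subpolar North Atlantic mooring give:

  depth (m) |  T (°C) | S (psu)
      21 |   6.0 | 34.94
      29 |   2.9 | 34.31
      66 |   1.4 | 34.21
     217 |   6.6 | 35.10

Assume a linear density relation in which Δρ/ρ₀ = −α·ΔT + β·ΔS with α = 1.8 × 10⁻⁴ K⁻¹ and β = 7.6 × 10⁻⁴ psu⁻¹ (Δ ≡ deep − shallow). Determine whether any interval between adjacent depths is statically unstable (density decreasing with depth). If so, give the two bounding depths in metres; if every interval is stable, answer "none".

Evaluate Δρ/ρ₀ = −αΔT + βΔS across each adjacent pair:
  21–29 m: −αΔT+βΔS = −(1.8 × 10⁻⁴)(-3.1)+(7.6 × 10⁻⁴)(-0.63) = 7.9 × 10⁻⁵ → stable
  29–66 m: −αΔT+βΔS = −(1.8 × 10⁻⁴)(-1.5)+(7.6 × 10⁻⁴)(-0.10) = 1.9 × 10⁻⁴ → stable
  66–217 m: −αΔT+βΔS = −(1.8 × 10⁻⁴)(+5.2)+(7.6 × 10⁻⁴)(+0.89) = -2.6 × 10⁻⁴ → UNSTABLE
The 66–217 m interval has Δρ < 0: lighter water underlies denser water.

66–217 m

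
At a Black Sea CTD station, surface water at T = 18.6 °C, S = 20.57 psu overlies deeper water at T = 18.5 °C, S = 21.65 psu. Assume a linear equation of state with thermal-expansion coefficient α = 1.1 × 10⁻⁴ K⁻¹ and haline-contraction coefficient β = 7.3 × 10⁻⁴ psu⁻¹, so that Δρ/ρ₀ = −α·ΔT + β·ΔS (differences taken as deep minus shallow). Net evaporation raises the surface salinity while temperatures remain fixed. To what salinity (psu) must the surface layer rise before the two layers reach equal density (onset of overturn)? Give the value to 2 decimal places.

21.67 psu

Neutral buoyancy requires −α(T_deep − T_surf) + β(S_deep − S_surf′) = 0.
S_surf′ = S_deep − (α/β)·ΔT = 21.65 − (1.1 × 10⁻⁴/7.3 × 10⁻⁴)·(-0.1) = 21.6651 psu.
Increase required: 21.6651 − 20.57 = 1.0951 psu.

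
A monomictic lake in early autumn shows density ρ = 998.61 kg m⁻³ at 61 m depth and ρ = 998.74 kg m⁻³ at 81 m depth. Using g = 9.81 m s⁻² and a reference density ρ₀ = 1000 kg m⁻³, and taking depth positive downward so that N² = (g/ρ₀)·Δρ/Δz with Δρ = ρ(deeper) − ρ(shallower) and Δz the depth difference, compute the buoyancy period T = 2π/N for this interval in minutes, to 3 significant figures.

Δρ = 998.74 − 998.61 = 0.13 kg m⁻³ over Δz = 81 − 61 = 20 m.
N² = (9.81/1000) × (0.13/20) = 6.3765 × 10⁻⁵ s⁻².
N = √(6.3765 × 10⁻⁵) = 7.9853 × 10⁻³ rad s⁻¹, so T = 2π/N = 786.84 s = 13.114 min ≈ 13.1 min.

13.1 min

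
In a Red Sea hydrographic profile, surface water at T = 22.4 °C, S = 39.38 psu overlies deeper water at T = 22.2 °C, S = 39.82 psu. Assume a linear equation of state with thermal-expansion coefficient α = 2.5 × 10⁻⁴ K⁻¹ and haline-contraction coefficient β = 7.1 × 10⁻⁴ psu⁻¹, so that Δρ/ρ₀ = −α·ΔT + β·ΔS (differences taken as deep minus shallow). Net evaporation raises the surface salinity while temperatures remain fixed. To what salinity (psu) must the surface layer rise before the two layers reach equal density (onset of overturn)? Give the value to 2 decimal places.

Neutral buoyancy requires −α(T_deep − T_surf) + β(S_deep − S_surf′) = 0.
S_surf′ = S_deep − (α/β)·ΔT = 39.82 − (2.5 × 10⁻⁴/7.1 × 10⁻⁴)·(-0.2) = 39.8904 psu.
Increase required: 39.8904 − 39.38 = 0.5104 psu.

39.89 psu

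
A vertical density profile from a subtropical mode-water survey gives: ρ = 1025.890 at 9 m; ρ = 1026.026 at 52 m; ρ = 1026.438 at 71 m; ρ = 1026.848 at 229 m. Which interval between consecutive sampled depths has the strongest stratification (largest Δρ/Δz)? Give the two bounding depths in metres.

52–71 m

Compute the density gradient over each adjacent pair:
  9–52 m: Δρ/Δz = 0.136/43 = 3.2 × 10⁻³ kg m⁻⁴
  52–71 m: Δρ/Δz = 0.412/19 = 0.022 kg m⁻⁴
  71–229 m: Δρ/Δz = 0.410/158 = 2.6 × 10⁻³ kg m⁻⁴
The largest gradient is in the 52–71 m interval — the pycnocline.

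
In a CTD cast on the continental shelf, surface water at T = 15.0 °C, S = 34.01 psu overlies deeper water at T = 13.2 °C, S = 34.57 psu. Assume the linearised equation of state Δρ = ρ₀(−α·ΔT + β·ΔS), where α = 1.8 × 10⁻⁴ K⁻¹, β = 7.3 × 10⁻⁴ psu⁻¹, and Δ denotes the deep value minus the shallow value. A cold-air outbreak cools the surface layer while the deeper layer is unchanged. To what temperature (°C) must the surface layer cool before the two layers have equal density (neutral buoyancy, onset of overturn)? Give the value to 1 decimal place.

10.9 °C

Neutral buoyancy requires Δρ = 0, i.e. −α(T_deep − T_surf′) + β(S_deep − S_surf) = 0.
T_surf′ = T_deep − (β/α)·ΔS = 13.2 − (7.3 × 10⁻⁴/1.8 × 10⁻⁴)·(+0.56) = 10.929 °C.
Cooling required: 15.0 − (10.929) = 4.071 °C.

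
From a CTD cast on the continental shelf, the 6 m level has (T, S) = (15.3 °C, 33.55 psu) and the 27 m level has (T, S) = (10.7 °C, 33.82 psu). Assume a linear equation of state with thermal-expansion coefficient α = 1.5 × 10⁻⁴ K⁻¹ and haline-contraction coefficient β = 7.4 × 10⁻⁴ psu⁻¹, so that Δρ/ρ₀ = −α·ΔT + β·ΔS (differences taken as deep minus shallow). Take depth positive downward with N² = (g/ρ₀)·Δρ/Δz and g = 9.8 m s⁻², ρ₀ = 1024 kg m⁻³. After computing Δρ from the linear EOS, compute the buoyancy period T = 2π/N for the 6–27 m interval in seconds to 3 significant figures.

ΔT = -4.6 K, ΔS = +0.27 psu (deep − shallow).
Δρ/ρ₀ = −αΔT + βΔS = 6.90 × 10⁻⁴ + 1.998 × 10⁻⁴ = 8.898 × 10⁻⁴, so Δρ ≈ 0.9112 kg m⁻³.
N² = (g/ρ₀)·Δρ/Δz = g·(Δρ/ρ₀)/Δz = 9.8 × 8.898 × 10⁻⁴ / 21 = 4.1524 × 10⁻⁴ s⁻².
N = √(4.1524 × 10⁻⁴) = 0.020377 rad s⁻¹ → T = 2π/N = 308.35 s ≈ 308 s.

308 s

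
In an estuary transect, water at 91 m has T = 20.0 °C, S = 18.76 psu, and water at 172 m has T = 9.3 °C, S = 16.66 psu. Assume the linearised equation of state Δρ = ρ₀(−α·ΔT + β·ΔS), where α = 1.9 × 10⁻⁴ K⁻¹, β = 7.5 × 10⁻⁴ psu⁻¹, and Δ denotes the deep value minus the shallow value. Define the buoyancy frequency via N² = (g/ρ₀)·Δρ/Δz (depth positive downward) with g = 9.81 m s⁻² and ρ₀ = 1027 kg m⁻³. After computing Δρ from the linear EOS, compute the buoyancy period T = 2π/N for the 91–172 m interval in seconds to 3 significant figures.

ΔT = -10.7 K, ΔS = -2.10 psu (deep − shallow).
Δρ/ρ₀ = −αΔT + βΔS = 2.033 × 10⁻³ − 1.575 × 10⁻³ = 4.58 × 10⁻⁴, so Δρ ≈ 0.4704 kg m⁻³.
N² = (g/ρ₀)·Δρ/Δz = g·(Δρ/ρ₀)/Δz = 9.81 × 4.58 × 10⁻⁴ / 81 = 5.5469 × 10⁻⁵ s⁻².
N = √(5.5469 × 10⁻⁵) = 7.4478 × 10⁻³ rad s⁻¹ → T = 2π/N = 843.63 s ≈ 844 s.

844 s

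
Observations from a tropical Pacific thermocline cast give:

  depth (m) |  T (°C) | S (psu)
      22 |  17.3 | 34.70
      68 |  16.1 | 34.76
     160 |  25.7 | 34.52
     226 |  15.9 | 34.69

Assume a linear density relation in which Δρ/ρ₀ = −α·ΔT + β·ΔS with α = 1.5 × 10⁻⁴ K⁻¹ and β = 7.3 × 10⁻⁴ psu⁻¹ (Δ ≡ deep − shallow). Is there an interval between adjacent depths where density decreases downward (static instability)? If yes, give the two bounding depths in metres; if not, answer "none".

Evaluate Δρ/ρ₀ = −αΔT + βΔS across each adjacent pair:
  22–68 m: −αΔT+βΔS = −(1.5 × 10⁻⁴)(-1.2)+(7.3 × 10⁻⁴)(+0.06) = 2.2 × 10⁻⁴ → stable
  68–160 m: −αΔT+βΔS = −(1.5 × 10⁻⁴)(+9.6)+(7.3 × 10⁻⁴)(-0.24) = -1.6 × 10⁻³ → UNSTABLE
  160–226 m: −αΔT+βΔS = −(1.5 × 10⁻⁴)(-9.8)+(7.3 × 10⁻⁴)(+0.17) = 1.6 × 10⁻³ → stable
The 68–160 m interval has Δρ < 0: lighter water underlies denser water.

68–160 m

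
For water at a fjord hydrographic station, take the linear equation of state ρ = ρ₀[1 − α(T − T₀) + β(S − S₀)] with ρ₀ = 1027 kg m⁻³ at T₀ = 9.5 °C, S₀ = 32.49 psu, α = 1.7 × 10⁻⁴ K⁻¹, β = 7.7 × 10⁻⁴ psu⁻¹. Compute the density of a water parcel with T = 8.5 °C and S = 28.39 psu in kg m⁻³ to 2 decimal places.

T − T₀ = -1.0 K, S − S₀ = -4.10 psu.
Bracket = 1 − α·(-1.0) + β·(-4.10) = 1 + (-2.987 × 10⁻³) = 0.9970130.
ρ = 1027 × 0.9970130 = 1023.93 kg m⁻³.

1023.93 kg m⁻³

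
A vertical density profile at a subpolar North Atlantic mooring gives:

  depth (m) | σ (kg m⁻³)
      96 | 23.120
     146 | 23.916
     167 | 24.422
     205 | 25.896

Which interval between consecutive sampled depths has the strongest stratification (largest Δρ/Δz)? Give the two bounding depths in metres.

Compute the density gradient over each adjacent pair:
  96–146 m: Δρ/Δz = 0.796/50 = 0.016 kg m⁻⁴
  146–167 m: Δρ/Δz = 0.506/21 = 0.024 kg m⁻⁴
  167–205 m: Δρ/Δz = 1.474/38 = 0.039 kg m⁻⁴
The largest gradient is in the 167–205 m interval — the pycnocline.

167–205 m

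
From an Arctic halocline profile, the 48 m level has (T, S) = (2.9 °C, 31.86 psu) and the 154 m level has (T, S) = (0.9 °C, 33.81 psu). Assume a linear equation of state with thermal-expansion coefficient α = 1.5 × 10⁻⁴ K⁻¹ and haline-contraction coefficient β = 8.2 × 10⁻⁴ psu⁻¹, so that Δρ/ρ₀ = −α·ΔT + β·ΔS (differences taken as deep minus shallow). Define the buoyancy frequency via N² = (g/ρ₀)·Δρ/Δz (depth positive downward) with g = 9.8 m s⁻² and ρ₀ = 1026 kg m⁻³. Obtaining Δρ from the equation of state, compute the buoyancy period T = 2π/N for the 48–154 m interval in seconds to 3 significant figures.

ΔT = -2.0 K, ΔS = +1.95 psu (deep − shallow).
Δρ/ρ₀ = −αΔT + βΔS = 3.00 × 10⁻⁴ + 1.599 × 10⁻³ = 1.899 × 10⁻³, so Δρ ≈ 1.948 kg m⁻³.
N² = (g/ρ₀)·Δρ/Δz = g·(Δρ/ρ₀)/Δz = 9.8 × 1.899 × 10⁻³ / 106 = 1.7557 × 10⁻⁴ s⁻².
N = √(1.7557 × 10⁻⁴) = 0.013250 rad s⁻¹ → T = 2π/N = 474.20 s ≈ 474 s.

474 s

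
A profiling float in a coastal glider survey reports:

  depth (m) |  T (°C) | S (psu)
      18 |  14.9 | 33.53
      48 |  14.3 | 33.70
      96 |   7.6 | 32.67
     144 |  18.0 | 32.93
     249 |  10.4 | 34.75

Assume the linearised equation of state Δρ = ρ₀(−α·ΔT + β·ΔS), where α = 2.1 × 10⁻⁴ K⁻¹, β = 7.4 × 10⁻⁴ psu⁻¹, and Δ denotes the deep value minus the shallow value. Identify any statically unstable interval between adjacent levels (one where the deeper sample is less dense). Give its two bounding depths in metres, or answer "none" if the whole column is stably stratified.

96–144 m

Evaluate Δρ/ρ₀ = −αΔT + βΔS across each adjacent pair:
  18–48 m: −αΔT+βΔS = −(2.1 × 10⁻⁴)(-0.6)+(7.4 × 10⁻⁴)(+0.17) = 2.5 × 10⁻⁴ → stable
  48–96 m: −αΔT+βΔS = −(2.1 × 10⁻⁴)(-6.7)+(7.4 × 10⁻⁴)(-1.03) = 6.4 × 10⁻⁴ → stable
  96–144 m: −αΔT+βΔS = −(2.1 × 10⁻⁴)(+10.4)+(7.4 × 10⁻⁴)(+0.26) = -2.0 × 10⁻³ → UNSTABLE
  144–249 m: −αΔT+βΔS = −(2.1 × 10⁻⁴)(-7.6)+(7.4 × 10⁻⁴)(+1.82) = 2.9 × 10⁻³ → stable
The 96–144 m interval has Δρ < 0: lighter water underlies denser water.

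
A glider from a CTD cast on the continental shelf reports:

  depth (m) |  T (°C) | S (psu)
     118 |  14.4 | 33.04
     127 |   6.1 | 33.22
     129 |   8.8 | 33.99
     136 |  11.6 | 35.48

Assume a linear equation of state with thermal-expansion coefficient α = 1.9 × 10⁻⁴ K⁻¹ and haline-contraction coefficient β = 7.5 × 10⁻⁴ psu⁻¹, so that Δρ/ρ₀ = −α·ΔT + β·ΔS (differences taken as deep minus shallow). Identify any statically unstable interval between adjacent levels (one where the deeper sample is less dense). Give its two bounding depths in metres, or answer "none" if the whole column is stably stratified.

none

Evaluate Δρ/ρ₀ = −αΔT + βΔS across each adjacent pair:
  118–127 m: −αΔT+βΔS = −(1.9 × 10⁻⁴)(-8.3)+(7.5 × 10⁻⁴)(+0.18) = 1.7 × 10⁻³ → stable
  127–129 m: −αΔT+βΔS = −(1.9 × 10⁻⁴)(+2.7)+(7.5 × 10⁻⁴)(+0.77) = 6.4 × 10⁻⁵ → stable
  129–136 m: −αΔT+βΔS = −(1.9 × 10⁻⁴)(+2.8)+(7.5 × 10⁻⁴)(+1.49) = 5.9 × 10⁻⁴ → stable
Every interval has Δρ > 0: the column is stably stratified throughout.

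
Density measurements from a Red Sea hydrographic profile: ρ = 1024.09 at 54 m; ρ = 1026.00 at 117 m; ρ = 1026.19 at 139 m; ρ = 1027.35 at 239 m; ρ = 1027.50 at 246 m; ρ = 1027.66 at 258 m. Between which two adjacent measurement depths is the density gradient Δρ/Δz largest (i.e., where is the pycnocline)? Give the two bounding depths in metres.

Compute the density gradient over each adjacent pair:
  54–117 m: Δρ/Δz = 1.91/63 = 0.030 kg m⁻⁴
  117–139 m: Δρ/Δz = 0.19/22 = 8.6 × 10⁻³ kg m⁻⁴
  139–239 m: Δρ/Δz = 1.16/100 = 0.012 kg m⁻⁴
  239–246 m: Δρ/Δz = 0.15/7 = 0.021 kg m⁻⁴
  246–258 m: Δρ/Δz = 0.16/12 = 0.013 kg m⁻⁴
The largest gradient is in the 54–117 m interval — the pycnocline.

54–117 m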